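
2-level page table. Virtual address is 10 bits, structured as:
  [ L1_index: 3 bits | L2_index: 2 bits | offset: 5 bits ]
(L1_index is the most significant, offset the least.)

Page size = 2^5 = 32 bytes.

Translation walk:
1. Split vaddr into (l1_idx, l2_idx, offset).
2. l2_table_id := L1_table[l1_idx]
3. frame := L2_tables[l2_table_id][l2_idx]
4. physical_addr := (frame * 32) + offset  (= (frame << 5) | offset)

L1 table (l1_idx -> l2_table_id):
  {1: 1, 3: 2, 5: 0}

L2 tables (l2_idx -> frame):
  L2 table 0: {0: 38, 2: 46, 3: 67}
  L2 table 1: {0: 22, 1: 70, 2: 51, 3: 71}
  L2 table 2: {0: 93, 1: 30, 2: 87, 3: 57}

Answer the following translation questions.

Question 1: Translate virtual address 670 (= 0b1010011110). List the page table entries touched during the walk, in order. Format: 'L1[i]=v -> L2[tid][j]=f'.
vaddr = 670 = 0b1010011110
Split: l1_idx=5, l2_idx=0, offset=30

Answer: L1[5]=0 -> L2[0][0]=38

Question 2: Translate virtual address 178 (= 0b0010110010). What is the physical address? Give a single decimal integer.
Answer: 2258

Derivation:
vaddr = 178 = 0b0010110010
Split: l1_idx=1, l2_idx=1, offset=18
L1[1] = 1
L2[1][1] = 70
paddr = 70 * 32 + 18 = 2258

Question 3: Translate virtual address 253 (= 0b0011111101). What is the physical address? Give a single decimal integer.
Answer: 2301

Derivation:
vaddr = 253 = 0b0011111101
Split: l1_idx=1, l2_idx=3, offset=29
L1[1] = 1
L2[1][3] = 71
paddr = 71 * 32 + 29 = 2301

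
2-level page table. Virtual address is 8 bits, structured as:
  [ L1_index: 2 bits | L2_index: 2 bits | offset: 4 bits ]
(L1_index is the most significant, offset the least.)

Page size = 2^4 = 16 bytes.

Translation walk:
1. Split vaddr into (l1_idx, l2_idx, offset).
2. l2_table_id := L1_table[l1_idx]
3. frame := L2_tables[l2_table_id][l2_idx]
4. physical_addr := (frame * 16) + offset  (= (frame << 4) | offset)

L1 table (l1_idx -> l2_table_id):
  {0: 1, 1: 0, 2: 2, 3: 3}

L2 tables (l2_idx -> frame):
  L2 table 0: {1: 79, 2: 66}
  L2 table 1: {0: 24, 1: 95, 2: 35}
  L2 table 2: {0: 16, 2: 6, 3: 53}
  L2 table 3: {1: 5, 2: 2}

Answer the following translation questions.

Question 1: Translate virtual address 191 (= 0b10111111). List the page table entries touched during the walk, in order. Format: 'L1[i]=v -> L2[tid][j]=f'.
Answer: L1[2]=2 -> L2[2][3]=53

Derivation:
vaddr = 191 = 0b10111111
Split: l1_idx=2, l2_idx=3, offset=15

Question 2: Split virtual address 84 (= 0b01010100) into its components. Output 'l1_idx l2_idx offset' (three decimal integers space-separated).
Answer: 1 1 4

Derivation:
vaddr = 84 = 0b01010100
  top 2 bits -> l1_idx = 1
  next 2 bits -> l2_idx = 1
  bottom 4 bits -> offset = 4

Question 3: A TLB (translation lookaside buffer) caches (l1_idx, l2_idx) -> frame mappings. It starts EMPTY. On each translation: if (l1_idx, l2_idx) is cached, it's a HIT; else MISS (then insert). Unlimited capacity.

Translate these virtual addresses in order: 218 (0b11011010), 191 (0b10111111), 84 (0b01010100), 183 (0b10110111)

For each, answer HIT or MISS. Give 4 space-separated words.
vaddr=218: (3,1) not in TLB -> MISS, insert
vaddr=191: (2,3) not in TLB -> MISS, insert
vaddr=84: (1,1) not in TLB -> MISS, insert
vaddr=183: (2,3) in TLB -> HIT

Answer: MISS MISS MISS HIT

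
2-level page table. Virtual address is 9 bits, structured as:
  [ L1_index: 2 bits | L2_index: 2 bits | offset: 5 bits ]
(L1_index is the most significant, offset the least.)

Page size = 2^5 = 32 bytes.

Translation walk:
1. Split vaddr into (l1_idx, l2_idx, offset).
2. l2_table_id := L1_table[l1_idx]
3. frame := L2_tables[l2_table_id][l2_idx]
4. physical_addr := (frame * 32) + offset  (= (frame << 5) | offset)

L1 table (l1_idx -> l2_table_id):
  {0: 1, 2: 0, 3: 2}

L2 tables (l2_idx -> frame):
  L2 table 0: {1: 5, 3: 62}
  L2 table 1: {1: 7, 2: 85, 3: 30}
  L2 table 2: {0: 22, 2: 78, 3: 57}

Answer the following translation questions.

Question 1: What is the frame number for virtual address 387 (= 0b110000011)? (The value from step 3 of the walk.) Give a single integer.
vaddr = 387: l1_idx=3, l2_idx=0
L1[3] = 2; L2[2][0] = 22

Answer: 22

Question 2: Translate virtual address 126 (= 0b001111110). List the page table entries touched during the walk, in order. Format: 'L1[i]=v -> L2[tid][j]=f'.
Answer: L1[0]=1 -> L2[1][3]=30

Derivation:
vaddr = 126 = 0b001111110
Split: l1_idx=0, l2_idx=3, offset=30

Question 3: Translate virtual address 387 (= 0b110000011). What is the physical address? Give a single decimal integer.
Answer: 707

Derivation:
vaddr = 387 = 0b110000011
Split: l1_idx=3, l2_idx=0, offset=3
L1[3] = 2
L2[2][0] = 22
paddr = 22 * 32 + 3 = 707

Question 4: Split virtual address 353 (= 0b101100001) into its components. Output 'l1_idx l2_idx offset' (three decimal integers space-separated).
vaddr = 353 = 0b101100001
  top 2 bits -> l1_idx = 2
  next 2 bits -> l2_idx = 3
  bottom 5 bits -> offset = 1

Answer: 2 3 1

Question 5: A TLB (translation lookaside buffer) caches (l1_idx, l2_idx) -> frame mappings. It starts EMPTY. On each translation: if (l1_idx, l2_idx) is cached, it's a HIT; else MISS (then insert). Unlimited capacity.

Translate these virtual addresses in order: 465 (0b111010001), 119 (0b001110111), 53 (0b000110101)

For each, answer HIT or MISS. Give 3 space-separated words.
Answer: MISS MISS MISS

Derivation:
vaddr=465: (3,2) not in TLB -> MISS, insert
vaddr=119: (0,3) not in TLB -> MISS, insert
vaddr=53: (0,1) not in TLB -> MISS, insert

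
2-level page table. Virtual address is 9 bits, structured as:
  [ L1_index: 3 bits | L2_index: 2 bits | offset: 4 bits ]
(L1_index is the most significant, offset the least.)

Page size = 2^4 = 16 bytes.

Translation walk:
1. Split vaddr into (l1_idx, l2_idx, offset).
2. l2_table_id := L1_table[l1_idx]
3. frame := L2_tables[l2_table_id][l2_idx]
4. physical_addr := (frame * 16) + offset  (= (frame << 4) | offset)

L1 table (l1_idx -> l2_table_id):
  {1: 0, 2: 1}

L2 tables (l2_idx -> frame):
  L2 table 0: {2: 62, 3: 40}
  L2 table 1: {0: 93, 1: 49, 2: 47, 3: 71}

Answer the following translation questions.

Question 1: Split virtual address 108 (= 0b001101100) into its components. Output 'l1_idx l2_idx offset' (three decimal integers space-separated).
vaddr = 108 = 0b001101100
  top 3 bits -> l1_idx = 1
  next 2 bits -> l2_idx = 2
  bottom 4 bits -> offset = 12

Answer: 1 2 12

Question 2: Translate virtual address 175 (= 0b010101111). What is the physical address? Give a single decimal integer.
Answer: 767

Derivation:
vaddr = 175 = 0b010101111
Split: l1_idx=2, l2_idx=2, offset=15
L1[2] = 1
L2[1][2] = 47
paddr = 47 * 16 + 15 = 767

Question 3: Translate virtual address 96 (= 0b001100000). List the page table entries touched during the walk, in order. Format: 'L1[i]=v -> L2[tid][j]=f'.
Answer: L1[1]=0 -> L2[0][2]=62

Derivation:
vaddr = 96 = 0b001100000
Split: l1_idx=1, l2_idx=2, offset=0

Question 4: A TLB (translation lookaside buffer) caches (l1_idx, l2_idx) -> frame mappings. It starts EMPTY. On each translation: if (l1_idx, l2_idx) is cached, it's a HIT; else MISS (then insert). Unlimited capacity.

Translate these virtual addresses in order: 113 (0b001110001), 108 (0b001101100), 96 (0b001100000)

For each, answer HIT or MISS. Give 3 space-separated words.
vaddr=113: (1,3) not in TLB -> MISS, insert
vaddr=108: (1,2) not in TLB -> MISS, insert
vaddr=96: (1,2) in TLB -> HIT

Answer: MISS MISS HIT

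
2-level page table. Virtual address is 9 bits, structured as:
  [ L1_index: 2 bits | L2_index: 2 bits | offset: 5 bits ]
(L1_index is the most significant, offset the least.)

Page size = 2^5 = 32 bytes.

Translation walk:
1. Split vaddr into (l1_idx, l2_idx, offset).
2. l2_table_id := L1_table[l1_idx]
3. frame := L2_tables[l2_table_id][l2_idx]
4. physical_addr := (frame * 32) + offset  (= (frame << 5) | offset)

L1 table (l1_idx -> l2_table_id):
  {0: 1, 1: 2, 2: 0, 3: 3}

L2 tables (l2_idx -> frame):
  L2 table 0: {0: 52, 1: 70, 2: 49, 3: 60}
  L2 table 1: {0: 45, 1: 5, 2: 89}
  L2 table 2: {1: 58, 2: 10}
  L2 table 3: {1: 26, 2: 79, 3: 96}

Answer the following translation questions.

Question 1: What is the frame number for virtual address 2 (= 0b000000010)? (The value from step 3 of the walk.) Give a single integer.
Answer: 45

Derivation:
vaddr = 2: l1_idx=0, l2_idx=0
L1[0] = 1; L2[1][0] = 45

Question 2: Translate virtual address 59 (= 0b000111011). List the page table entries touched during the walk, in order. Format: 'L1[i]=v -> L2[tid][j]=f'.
vaddr = 59 = 0b000111011
Split: l1_idx=0, l2_idx=1, offset=27

Answer: L1[0]=1 -> L2[1][1]=5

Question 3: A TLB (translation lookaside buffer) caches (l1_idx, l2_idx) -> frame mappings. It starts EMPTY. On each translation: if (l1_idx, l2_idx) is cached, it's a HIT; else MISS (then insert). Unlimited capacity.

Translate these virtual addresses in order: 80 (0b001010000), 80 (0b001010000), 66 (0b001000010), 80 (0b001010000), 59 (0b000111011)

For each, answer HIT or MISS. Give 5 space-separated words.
vaddr=80: (0,2) not in TLB -> MISS, insert
vaddr=80: (0,2) in TLB -> HIT
vaddr=66: (0,2) in TLB -> HIT
vaddr=80: (0,2) in TLB -> HIT
vaddr=59: (0,1) not in TLB -> MISS, insert

Answer: MISS HIT HIT HIT MISS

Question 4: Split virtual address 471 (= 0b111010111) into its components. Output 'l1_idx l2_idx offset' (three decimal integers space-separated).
Answer: 3 2 23

Derivation:
vaddr = 471 = 0b111010111
  top 2 bits -> l1_idx = 3
  next 2 bits -> l2_idx = 2
  bottom 5 bits -> offset = 23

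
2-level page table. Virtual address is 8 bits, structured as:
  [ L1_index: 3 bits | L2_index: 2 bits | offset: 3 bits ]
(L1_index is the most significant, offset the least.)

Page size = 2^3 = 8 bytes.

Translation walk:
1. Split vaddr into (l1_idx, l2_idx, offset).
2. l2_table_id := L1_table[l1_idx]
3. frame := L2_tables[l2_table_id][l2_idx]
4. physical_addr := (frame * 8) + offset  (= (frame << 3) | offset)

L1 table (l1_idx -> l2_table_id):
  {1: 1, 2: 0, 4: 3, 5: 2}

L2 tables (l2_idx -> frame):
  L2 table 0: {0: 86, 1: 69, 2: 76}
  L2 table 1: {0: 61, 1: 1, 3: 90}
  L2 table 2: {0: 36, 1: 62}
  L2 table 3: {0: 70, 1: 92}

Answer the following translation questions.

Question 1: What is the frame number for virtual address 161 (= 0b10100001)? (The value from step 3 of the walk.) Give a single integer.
vaddr = 161: l1_idx=5, l2_idx=0
L1[5] = 2; L2[2][0] = 36

Answer: 36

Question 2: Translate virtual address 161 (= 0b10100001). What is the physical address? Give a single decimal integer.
Answer: 289

Derivation:
vaddr = 161 = 0b10100001
Split: l1_idx=5, l2_idx=0, offset=1
L1[5] = 2
L2[2][0] = 36
paddr = 36 * 8 + 1 = 289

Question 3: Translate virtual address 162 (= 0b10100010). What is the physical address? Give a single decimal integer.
Answer: 290

Derivation:
vaddr = 162 = 0b10100010
Split: l1_idx=5, l2_idx=0, offset=2
L1[5] = 2
L2[2][0] = 36
paddr = 36 * 8 + 2 = 290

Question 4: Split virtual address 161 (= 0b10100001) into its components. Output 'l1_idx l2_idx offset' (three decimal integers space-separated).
Answer: 5 0 1

Derivation:
vaddr = 161 = 0b10100001
  top 3 bits -> l1_idx = 5
  next 2 bits -> l2_idx = 0
  bottom 3 bits -> offset = 1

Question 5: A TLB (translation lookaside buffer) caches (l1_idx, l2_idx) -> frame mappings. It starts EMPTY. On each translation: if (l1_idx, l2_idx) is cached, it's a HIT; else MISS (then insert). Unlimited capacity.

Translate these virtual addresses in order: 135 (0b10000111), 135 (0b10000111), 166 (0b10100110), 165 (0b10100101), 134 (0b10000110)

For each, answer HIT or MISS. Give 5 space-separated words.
Answer: MISS HIT MISS HIT HIT

Derivation:
vaddr=135: (4,0) not in TLB -> MISS, insert
vaddr=135: (4,0) in TLB -> HIT
vaddr=166: (5,0) not in TLB -> MISS, insert
vaddr=165: (5,0) in TLB -> HIT
vaddr=134: (4,0) in TLB -> HIT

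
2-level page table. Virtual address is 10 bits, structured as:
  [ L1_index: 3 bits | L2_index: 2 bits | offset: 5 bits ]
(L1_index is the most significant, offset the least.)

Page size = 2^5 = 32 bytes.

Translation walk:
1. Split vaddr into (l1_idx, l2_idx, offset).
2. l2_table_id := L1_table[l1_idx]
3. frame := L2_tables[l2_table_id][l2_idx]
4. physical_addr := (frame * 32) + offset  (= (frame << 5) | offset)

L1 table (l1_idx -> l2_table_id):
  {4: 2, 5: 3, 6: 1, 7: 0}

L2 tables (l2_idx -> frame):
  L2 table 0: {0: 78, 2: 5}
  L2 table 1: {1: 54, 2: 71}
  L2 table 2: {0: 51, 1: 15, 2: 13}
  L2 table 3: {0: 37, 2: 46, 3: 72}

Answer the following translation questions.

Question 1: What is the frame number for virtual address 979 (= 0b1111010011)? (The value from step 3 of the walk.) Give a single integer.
Answer: 5

Derivation:
vaddr = 979: l1_idx=7, l2_idx=2
L1[7] = 0; L2[0][2] = 5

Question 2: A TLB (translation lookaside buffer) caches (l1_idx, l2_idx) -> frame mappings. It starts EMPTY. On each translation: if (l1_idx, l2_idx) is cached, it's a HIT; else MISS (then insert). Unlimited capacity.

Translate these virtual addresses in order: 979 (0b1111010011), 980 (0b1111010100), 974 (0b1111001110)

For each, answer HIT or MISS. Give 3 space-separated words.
Answer: MISS HIT HIT

Derivation:
vaddr=979: (7,2) not in TLB -> MISS, insert
vaddr=980: (7,2) in TLB -> HIT
vaddr=974: (7,2) in TLB -> HIT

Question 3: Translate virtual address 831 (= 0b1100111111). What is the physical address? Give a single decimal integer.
Answer: 1759

Derivation:
vaddr = 831 = 0b1100111111
Split: l1_idx=6, l2_idx=1, offset=31
L1[6] = 1
L2[1][1] = 54
paddr = 54 * 32 + 31 = 1759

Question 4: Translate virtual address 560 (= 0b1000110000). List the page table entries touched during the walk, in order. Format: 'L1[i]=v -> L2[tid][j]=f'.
vaddr = 560 = 0b1000110000
Split: l1_idx=4, l2_idx=1, offset=16

Answer: L1[4]=2 -> L2[2][1]=15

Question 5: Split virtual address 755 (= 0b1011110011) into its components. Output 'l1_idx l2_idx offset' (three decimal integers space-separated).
vaddr = 755 = 0b1011110011
  top 3 bits -> l1_idx = 5
  next 2 bits -> l2_idx = 3
  bottom 5 bits -> offset = 19

Answer: 5 3 19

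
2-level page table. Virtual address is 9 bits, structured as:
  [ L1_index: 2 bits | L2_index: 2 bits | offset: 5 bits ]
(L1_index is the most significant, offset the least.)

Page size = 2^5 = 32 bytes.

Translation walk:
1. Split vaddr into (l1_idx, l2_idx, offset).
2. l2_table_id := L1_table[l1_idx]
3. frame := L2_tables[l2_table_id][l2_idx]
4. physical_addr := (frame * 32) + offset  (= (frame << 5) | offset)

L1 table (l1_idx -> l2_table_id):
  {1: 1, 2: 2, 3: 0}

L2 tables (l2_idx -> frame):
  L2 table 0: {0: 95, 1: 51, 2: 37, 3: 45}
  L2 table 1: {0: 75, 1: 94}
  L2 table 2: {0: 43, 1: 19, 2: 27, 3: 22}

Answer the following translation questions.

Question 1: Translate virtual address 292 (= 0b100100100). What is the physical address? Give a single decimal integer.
Answer: 612

Derivation:
vaddr = 292 = 0b100100100
Split: l1_idx=2, l2_idx=1, offset=4
L1[2] = 2
L2[2][1] = 19
paddr = 19 * 32 + 4 = 612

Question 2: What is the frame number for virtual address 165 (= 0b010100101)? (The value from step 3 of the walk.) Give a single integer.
Answer: 94

Derivation:
vaddr = 165: l1_idx=1, l2_idx=1
L1[1] = 1; L2[1][1] = 94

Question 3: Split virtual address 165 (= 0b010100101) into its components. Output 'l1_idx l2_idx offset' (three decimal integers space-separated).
Answer: 1 1 5

Derivation:
vaddr = 165 = 0b010100101
  top 2 bits -> l1_idx = 1
  next 2 bits -> l2_idx = 1
  bottom 5 bits -> offset = 5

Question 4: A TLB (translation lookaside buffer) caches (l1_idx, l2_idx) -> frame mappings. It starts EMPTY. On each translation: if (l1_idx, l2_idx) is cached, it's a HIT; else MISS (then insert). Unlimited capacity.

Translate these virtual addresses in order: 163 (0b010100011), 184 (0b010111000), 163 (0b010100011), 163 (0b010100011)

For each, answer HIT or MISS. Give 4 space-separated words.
vaddr=163: (1,1) not in TLB -> MISS, insert
vaddr=184: (1,1) in TLB -> HIT
vaddr=163: (1,1) in TLB -> HIT
vaddr=163: (1,1) in TLB -> HIT

Answer: MISS HIT HIT HIT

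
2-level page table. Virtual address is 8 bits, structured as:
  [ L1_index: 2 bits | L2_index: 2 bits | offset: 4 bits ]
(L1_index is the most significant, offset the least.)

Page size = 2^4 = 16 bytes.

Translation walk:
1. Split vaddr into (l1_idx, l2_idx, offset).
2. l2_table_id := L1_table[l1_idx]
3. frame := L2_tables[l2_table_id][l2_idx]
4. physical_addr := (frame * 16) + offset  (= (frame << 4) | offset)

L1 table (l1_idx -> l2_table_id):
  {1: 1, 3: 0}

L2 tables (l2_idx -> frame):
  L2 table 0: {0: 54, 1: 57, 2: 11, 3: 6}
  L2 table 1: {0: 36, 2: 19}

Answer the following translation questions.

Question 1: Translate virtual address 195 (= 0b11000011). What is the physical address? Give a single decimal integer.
vaddr = 195 = 0b11000011
Split: l1_idx=3, l2_idx=0, offset=3
L1[3] = 0
L2[0][0] = 54
paddr = 54 * 16 + 3 = 867

Answer: 867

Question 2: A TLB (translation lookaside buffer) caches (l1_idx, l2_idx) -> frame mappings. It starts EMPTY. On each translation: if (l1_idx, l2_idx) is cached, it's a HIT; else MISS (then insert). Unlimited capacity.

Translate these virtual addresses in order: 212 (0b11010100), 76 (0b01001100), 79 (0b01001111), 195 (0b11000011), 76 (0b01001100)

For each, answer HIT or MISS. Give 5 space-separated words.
Answer: MISS MISS HIT MISS HIT

Derivation:
vaddr=212: (3,1) not in TLB -> MISS, insert
vaddr=76: (1,0) not in TLB -> MISS, insert
vaddr=79: (1,0) in TLB -> HIT
vaddr=195: (3,0) not in TLB -> MISS, insert
vaddr=76: (1,0) in TLB -> HIT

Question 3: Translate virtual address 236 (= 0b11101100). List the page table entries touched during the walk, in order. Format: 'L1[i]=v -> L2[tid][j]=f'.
vaddr = 236 = 0b11101100
Split: l1_idx=3, l2_idx=2, offset=12

Answer: L1[3]=0 -> L2[0][2]=11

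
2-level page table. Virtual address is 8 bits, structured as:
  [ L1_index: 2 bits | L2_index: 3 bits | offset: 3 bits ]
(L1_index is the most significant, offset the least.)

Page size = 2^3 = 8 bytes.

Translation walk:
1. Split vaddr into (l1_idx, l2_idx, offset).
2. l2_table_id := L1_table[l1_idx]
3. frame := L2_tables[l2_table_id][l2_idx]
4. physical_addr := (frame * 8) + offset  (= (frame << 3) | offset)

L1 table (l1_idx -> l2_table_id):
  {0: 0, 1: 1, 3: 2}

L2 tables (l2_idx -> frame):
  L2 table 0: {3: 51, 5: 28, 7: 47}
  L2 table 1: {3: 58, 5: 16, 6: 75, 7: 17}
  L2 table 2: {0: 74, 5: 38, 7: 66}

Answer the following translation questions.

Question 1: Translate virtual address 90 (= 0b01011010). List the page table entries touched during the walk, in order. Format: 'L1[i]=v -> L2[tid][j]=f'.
vaddr = 90 = 0b01011010
Split: l1_idx=1, l2_idx=3, offset=2

Answer: L1[1]=1 -> L2[1][3]=58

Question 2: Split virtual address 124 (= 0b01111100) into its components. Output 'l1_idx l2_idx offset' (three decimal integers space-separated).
vaddr = 124 = 0b01111100
  top 2 bits -> l1_idx = 1
  next 3 bits -> l2_idx = 7
  bottom 3 bits -> offset = 4

Answer: 1 7 4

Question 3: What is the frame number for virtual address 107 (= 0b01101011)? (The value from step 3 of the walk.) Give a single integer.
Answer: 16

Derivation:
vaddr = 107: l1_idx=1, l2_idx=5
L1[1] = 1; L2[1][5] = 16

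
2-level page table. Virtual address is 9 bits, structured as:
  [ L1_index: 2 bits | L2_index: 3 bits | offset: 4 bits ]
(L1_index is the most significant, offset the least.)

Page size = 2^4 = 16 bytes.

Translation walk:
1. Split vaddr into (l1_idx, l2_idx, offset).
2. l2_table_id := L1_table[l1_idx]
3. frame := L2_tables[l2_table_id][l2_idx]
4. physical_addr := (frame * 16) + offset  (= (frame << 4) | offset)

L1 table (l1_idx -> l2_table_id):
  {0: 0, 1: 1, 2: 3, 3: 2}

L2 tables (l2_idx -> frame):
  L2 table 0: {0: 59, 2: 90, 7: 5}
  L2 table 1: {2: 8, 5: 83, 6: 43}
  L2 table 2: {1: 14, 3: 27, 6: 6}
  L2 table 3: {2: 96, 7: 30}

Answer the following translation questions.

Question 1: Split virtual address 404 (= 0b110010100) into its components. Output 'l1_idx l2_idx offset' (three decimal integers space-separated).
Answer: 3 1 4

Derivation:
vaddr = 404 = 0b110010100
  top 2 bits -> l1_idx = 3
  next 3 bits -> l2_idx = 1
  bottom 4 bits -> offset = 4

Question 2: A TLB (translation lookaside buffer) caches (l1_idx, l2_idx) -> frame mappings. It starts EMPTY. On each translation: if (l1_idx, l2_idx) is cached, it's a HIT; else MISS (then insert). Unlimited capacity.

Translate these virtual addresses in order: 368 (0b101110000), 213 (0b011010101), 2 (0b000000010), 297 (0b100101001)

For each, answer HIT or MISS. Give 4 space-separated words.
vaddr=368: (2,7) not in TLB -> MISS, insert
vaddr=213: (1,5) not in TLB -> MISS, insert
vaddr=2: (0,0) not in TLB -> MISS, insert
vaddr=297: (2,2) not in TLB -> MISS, insert

Answer: MISS MISS MISS MISS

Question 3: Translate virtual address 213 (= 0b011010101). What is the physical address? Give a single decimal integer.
Answer: 1333

Derivation:
vaddr = 213 = 0b011010101
Split: l1_idx=1, l2_idx=5, offset=5
L1[1] = 1
L2[1][5] = 83
paddr = 83 * 16 + 5 = 1333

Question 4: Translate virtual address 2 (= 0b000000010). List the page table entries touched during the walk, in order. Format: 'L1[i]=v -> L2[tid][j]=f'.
vaddr = 2 = 0b000000010
Split: l1_idx=0, l2_idx=0, offset=2

Answer: L1[0]=0 -> L2[0][0]=59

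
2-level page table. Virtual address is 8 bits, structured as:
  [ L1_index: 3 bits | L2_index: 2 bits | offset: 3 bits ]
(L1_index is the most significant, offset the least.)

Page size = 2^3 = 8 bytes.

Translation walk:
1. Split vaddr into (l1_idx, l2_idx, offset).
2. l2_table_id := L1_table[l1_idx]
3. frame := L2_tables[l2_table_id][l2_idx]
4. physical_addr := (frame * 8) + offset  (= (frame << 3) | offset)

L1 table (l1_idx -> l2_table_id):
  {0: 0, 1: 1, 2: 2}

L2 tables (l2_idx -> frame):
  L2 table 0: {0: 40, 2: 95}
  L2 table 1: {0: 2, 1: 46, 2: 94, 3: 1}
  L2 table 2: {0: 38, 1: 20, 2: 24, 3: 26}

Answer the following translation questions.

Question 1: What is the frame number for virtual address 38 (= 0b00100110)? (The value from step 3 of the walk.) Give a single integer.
vaddr = 38: l1_idx=1, l2_idx=0
L1[1] = 1; L2[1][0] = 2

Answer: 2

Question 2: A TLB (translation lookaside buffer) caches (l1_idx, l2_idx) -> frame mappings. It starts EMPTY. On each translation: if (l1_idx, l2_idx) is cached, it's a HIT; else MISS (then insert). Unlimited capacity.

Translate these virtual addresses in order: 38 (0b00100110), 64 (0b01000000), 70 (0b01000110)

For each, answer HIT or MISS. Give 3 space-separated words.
Answer: MISS MISS HIT

Derivation:
vaddr=38: (1,0) not in TLB -> MISS, insert
vaddr=64: (2,0) not in TLB -> MISS, insert
vaddr=70: (2,0) in TLB -> HIT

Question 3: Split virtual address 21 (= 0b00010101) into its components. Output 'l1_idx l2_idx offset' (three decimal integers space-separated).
vaddr = 21 = 0b00010101
  top 3 bits -> l1_idx = 0
  next 2 bits -> l2_idx = 2
  bottom 3 bits -> offset = 5

Answer: 0 2 5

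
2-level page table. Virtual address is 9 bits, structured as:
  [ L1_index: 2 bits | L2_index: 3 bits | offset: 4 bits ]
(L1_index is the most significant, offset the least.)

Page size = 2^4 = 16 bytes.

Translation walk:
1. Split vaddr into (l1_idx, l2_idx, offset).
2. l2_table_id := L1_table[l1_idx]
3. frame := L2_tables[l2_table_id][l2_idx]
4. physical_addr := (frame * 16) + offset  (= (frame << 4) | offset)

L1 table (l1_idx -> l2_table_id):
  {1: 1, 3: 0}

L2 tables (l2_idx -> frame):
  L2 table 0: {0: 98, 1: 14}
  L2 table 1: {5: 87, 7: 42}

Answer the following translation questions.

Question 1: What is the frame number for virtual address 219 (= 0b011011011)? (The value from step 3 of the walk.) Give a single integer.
Answer: 87

Derivation:
vaddr = 219: l1_idx=1, l2_idx=5
L1[1] = 1; L2[1][5] = 87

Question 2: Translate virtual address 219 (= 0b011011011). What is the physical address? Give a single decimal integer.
Answer: 1403

Derivation:
vaddr = 219 = 0b011011011
Split: l1_idx=1, l2_idx=5, offset=11
L1[1] = 1
L2[1][5] = 87
paddr = 87 * 16 + 11 = 1403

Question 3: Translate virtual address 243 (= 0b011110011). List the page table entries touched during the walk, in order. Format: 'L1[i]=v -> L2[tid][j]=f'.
vaddr = 243 = 0b011110011
Split: l1_idx=1, l2_idx=7, offset=3

Answer: L1[1]=1 -> L2[1][7]=42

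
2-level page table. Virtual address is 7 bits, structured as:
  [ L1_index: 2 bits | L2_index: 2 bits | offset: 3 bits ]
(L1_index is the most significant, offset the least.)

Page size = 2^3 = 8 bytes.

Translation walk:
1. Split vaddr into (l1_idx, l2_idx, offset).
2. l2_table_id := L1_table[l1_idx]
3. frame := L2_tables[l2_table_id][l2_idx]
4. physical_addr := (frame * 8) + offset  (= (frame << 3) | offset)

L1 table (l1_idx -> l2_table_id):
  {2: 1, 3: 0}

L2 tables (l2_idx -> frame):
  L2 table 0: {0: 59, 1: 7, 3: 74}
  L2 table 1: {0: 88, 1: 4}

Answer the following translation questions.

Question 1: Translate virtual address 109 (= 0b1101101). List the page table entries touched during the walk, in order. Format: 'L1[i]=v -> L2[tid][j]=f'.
Answer: L1[3]=0 -> L2[0][1]=7

Derivation:
vaddr = 109 = 0b1101101
Split: l1_idx=3, l2_idx=1, offset=5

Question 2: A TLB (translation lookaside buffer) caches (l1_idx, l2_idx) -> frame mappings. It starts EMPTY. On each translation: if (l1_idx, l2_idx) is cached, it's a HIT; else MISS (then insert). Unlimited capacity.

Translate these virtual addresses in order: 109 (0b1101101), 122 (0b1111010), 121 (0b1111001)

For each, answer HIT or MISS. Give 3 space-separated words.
vaddr=109: (3,1) not in TLB -> MISS, insert
vaddr=122: (3,3) not in TLB -> MISS, insert
vaddr=121: (3,3) in TLB -> HIT

Answer: MISS MISS HIT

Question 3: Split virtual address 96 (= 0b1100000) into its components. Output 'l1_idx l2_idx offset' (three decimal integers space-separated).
vaddr = 96 = 0b1100000
  top 2 bits -> l1_idx = 3
  next 2 bits -> l2_idx = 0
  bottom 3 bits -> offset = 0

Answer: 3 0 0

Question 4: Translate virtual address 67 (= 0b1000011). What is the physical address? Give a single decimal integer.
Answer: 707

Derivation:
vaddr = 67 = 0b1000011
Split: l1_idx=2, l2_idx=0, offset=3
L1[2] = 1
L2[1][0] = 88
paddr = 88 * 8 + 3 = 707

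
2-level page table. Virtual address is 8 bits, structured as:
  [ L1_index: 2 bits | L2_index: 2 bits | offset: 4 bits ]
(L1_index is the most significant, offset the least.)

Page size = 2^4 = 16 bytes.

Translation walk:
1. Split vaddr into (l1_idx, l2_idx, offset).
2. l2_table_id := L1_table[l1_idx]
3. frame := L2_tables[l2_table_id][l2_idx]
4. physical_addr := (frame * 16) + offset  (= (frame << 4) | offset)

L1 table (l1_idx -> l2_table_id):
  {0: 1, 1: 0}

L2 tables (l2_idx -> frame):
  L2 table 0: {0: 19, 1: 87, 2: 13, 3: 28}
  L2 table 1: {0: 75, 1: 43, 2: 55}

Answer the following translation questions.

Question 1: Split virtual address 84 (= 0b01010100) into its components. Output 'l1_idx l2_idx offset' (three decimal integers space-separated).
vaddr = 84 = 0b01010100
  top 2 bits -> l1_idx = 1
  next 2 bits -> l2_idx = 1
  bottom 4 bits -> offset = 4

Answer: 1 1 4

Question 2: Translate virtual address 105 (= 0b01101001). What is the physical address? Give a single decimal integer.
vaddr = 105 = 0b01101001
Split: l1_idx=1, l2_idx=2, offset=9
L1[1] = 0
L2[0][2] = 13
paddr = 13 * 16 + 9 = 217

Answer: 217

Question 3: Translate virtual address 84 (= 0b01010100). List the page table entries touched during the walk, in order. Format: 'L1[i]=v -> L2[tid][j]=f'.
vaddr = 84 = 0b01010100
Split: l1_idx=1, l2_idx=1, offset=4

Answer: L1[1]=0 -> L2[0][1]=87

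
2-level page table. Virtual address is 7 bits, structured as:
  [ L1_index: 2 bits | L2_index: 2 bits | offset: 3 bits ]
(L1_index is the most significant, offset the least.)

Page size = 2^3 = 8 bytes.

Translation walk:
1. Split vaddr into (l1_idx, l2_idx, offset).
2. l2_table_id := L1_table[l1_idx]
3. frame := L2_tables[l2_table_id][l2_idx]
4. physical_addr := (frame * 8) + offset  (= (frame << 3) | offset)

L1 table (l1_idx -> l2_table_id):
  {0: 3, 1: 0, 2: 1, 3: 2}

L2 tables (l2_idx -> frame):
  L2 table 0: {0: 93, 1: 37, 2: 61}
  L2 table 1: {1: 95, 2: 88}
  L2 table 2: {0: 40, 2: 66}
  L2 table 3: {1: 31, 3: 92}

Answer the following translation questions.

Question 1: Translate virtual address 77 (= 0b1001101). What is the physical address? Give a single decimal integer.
vaddr = 77 = 0b1001101
Split: l1_idx=2, l2_idx=1, offset=5
L1[2] = 1
L2[1][1] = 95
paddr = 95 * 8 + 5 = 765

Answer: 765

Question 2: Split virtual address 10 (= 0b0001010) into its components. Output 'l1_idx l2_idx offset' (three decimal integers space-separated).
vaddr = 10 = 0b0001010
  top 2 bits -> l1_idx = 0
  next 2 bits -> l2_idx = 1
  bottom 3 bits -> offset = 2

Answer: 0 1 2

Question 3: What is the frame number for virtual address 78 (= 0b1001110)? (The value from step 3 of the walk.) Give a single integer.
Answer: 95

Derivation:
vaddr = 78: l1_idx=2, l2_idx=1
L1[2] = 1; L2[1][1] = 95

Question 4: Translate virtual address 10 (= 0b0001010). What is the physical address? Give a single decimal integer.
Answer: 250

Derivation:
vaddr = 10 = 0b0001010
Split: l1_idx=0, l2_idx=1, offset=2
L1[0] = 3
L2[3][1] = 31
paddr = 31 * 8 + 2 = 250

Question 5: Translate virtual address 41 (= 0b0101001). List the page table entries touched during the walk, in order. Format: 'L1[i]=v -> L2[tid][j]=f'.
Answer: L1[1]=0 -> L2[0][1]=37

Derivation:
vaddr = 41 = 0b0101001
Split: l1_idx=1, l2_idx=1, offset=1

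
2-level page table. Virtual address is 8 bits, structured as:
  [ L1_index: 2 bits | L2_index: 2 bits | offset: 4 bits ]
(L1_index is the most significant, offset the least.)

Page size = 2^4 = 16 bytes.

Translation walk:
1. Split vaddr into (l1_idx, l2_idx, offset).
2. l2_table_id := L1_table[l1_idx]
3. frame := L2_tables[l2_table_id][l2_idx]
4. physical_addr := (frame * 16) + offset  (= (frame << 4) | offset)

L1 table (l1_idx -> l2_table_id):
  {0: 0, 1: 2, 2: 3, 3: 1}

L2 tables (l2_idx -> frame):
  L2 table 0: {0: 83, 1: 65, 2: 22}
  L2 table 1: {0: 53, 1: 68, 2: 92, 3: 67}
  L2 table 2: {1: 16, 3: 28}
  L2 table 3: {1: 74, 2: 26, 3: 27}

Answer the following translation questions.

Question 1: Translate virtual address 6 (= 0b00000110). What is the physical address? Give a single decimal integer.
vaddr = 6 = 0b00000110
Split: l1_idx=0, l2_idx=0, offset=6
L1[0] = 0
L2[0][0] = 83
paddr = 83 * 16 + 6 = 1334

Answer: 1334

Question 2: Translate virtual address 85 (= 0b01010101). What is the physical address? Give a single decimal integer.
vaddr = 85 = 0b01010101
Split: l1_idx=1, l2_idx=1, offset=5
L1[1] = 2
L2[2][1] = 16
paddr = 16 * 16 + 5 = 261

Answer: 261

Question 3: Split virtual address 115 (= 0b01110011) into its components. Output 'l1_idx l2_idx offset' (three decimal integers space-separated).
Answer: 1 3 3

Derivation:
vaddr = 115 = 0b01110011
  top 2 bits -> l1_idx = 1
  next 2 bits -> l2_idx = 3
  bottom 4 bits -> offset = 3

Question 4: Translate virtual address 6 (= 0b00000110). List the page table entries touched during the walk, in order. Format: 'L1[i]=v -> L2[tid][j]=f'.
vaddr = 6 = 0b00000110
Split: l1_idx=0, l2_idx=0, offset=6

Answer: L1[0]=0 -> L2[0][0]=83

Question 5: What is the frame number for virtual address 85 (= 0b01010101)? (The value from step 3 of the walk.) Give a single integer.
vaddr = 85: l1_idx=1, l2_idx=1
L1[1] = 2; L2[2][1] = 16

Answer: 16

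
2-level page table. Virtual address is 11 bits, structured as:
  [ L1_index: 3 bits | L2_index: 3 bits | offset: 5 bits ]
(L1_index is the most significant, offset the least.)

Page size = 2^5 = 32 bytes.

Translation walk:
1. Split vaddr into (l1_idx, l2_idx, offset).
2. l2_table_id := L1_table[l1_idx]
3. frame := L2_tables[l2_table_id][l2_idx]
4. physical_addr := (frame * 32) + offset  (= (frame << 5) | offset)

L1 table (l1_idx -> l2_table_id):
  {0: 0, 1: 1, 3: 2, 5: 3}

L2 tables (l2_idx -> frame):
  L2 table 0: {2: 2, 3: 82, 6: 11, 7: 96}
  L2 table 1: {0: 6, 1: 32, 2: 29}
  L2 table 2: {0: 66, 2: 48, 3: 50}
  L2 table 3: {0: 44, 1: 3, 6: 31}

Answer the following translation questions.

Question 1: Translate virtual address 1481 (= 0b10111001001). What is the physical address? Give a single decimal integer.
vaddr = 1481 = 0b10111001001
Split: l1_idx=5, l2_idx=6, offset=9
L1[5] = 3
L2[3][6] = 31
paddr = 31 * 32 + 9 = 1001

Answer: 1001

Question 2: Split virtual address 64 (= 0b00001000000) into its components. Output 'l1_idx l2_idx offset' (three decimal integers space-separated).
Answer: 0 2 0

Derivation:
vaddr = 64 = 0b00001000000
  top 3 bits -> l1_idx = 0
  next 3 bits -> l2_idx = 2
  bottom 5 bits -> offset = 0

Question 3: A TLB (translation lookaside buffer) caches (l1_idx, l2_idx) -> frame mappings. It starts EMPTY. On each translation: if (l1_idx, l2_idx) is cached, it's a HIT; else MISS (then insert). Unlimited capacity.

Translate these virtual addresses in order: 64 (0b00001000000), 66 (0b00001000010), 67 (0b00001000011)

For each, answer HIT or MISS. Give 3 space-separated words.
Answer: MISS HIT HIT

Derivation:
vaddr=64: (0,2) not in TLB -> MISS, insert
vaddr=66: (0,2) in TLB -> HIT
vaddr=67: (0,2) in TLB -> HIT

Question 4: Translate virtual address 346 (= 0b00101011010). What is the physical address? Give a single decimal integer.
vaddr = 346 = 0b00101011010
Split: l1_idx=1, l2_idx=2, offset=26
L1[1] = 1
L2[1][2] = 29
paddr = 29 * 32 + 26 = 954

Answer: 954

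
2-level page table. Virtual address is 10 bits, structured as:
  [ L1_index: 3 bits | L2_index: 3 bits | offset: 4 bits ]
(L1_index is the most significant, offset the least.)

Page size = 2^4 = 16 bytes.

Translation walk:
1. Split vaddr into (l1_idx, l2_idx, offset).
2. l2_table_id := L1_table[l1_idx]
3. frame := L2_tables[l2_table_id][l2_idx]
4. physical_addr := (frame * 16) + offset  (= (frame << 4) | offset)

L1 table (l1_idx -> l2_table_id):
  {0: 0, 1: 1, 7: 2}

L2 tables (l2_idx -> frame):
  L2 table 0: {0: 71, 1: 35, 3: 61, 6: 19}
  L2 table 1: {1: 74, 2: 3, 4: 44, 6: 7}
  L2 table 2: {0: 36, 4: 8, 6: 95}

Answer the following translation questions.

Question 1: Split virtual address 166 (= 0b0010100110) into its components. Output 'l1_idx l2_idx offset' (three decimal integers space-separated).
Answer: 1 2 6

Derivation:
vaddr = 166 = 0b0010100110
  top 3 bits -> l1_idx = 1
  next 3 bits -> l2_idx = 2
  bottom 4 bits -> offset = 6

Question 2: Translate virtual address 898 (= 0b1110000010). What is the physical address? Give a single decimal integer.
Answer: 578

Derivation:
vaddr = 898 = 0b1110000010
Split: l1_idx=7, l2_idx=0, offset=2
L1[7] = 2
L2[2][0] = 36
paddr = 36 * 16 + 2 = 578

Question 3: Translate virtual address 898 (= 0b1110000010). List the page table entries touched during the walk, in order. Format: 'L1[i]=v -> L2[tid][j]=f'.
Answer: L1[7]=2 -> L2[2][0]=36

Derivation:
vaddr = 898 = 0b1110000010
Split: l1_idx=7, l2_idx=0, offset=2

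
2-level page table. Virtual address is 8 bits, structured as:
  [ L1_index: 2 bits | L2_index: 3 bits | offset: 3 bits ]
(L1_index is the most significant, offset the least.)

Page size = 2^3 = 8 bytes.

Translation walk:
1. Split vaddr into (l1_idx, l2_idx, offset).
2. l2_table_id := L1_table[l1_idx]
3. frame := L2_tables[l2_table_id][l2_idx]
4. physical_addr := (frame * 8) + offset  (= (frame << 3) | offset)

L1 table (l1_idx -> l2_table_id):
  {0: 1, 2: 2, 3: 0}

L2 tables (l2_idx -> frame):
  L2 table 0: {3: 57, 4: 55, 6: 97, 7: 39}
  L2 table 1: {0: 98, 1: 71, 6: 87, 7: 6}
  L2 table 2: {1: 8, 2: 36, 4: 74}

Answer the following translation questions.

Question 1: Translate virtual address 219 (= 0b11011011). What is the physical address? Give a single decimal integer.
vaddr = 219 = 0b11011011
Split: l1_idx=3, l2_idx=3, offset=3
L1[3] = 0
L2[0][3] = 57
paddr = 57 * 8 + 3 = 459

Answer: 459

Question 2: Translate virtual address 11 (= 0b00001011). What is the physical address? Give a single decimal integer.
Answer: 571

Derivation:
vaddr = 11 = 0b00001011
Split: l1_idx=0, l2_idx=1, offset=3
L1[0] = 1
L2[1][1] = 71
paddr = 71 * 8 + 3 = 571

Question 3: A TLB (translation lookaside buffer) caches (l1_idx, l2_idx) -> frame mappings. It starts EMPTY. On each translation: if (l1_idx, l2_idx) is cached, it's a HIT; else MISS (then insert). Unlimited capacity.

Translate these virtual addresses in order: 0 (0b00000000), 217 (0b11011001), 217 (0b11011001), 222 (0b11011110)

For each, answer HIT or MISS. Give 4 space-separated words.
Answer: MISS MISS HIT HIT

Derivation:
vaddr=0: (0,0) not in TLB -> MISS, insert
vaddr=217: (3,3) not in TLB -> MISS, insert
vaddr=217: (3,3) in TLB -> HIT
vaddr=222: (3,3) in TLB -> HIT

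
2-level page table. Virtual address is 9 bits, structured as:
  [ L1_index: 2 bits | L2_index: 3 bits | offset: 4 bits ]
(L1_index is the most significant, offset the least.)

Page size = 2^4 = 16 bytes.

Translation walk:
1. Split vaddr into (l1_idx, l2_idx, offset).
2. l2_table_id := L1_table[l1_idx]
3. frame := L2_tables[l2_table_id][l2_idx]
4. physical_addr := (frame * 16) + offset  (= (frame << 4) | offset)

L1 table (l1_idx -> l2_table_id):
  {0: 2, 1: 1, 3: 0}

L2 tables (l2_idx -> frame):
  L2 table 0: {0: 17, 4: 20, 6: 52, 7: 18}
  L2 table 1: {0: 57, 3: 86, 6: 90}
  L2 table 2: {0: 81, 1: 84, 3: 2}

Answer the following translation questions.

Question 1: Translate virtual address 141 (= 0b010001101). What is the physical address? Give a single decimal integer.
vaddr = 141 = 0b010001101
Split: l1_idx=1, l2_idx=0, offset=13
L1[1] = 1
L2[1][0] = 57
paddr = 57 * 16 + 13 = 925

Answer: 925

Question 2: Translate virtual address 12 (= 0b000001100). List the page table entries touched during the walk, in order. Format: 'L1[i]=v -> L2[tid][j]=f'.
Answer: L1[0]=2 -> L2[2][0]=81

Derivation:
vaddr = 12 = 0b000001100
Split: l1_idx=0, l2_idx=0, offset=12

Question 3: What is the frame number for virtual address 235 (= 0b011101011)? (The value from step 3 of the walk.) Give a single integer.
Answer: 90

Derivation:
vaddr = 235: l1_idx=1, l2_idx=6
L1[1] = 1; L2[1][6] = 90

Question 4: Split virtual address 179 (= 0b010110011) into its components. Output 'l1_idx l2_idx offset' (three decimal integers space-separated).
Answer: 1 3 3

Derivation:
vaddr = 179 = 0b010110011
  top 2 bits -> l1_idx = 1
  next 3 bits -> l2_idx = 3
  bottom 4 bits -> offset = 3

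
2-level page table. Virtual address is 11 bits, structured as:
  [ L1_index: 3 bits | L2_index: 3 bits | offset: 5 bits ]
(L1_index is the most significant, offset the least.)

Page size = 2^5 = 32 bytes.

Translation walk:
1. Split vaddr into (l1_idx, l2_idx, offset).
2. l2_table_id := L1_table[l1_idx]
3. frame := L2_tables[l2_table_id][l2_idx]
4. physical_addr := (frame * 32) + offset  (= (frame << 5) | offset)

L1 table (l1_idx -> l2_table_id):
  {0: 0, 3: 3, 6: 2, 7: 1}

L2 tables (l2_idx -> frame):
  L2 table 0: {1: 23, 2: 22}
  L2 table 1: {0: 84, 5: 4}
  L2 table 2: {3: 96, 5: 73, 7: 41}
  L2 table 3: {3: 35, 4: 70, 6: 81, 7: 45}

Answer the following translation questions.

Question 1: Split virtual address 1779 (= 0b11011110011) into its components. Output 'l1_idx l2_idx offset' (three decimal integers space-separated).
Answer: 6 7 19

Derivation:
vaddr = 1779 = 0b11011110011
  top 3 bits -> l1_idx = 6
  next 3 bits -> l2_idx = 7
  bottom 5 bits -> offset = 19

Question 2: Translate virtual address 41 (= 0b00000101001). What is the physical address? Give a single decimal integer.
vaddr = 41 = 0b00000101001
Split: l1_idx=0, l2_idx=1, offset=9
L1[0] = 0
L2[0][1] = 23
paddr = 23 * 32 + 9 = 745

Answer: 745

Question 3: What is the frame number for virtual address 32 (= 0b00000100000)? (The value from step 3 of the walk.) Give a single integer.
Answer: 23

Derivation:
vaddr = 32: l1_idx=0, l2_idx=1
L1[0] = 0; L2[0][1] = 23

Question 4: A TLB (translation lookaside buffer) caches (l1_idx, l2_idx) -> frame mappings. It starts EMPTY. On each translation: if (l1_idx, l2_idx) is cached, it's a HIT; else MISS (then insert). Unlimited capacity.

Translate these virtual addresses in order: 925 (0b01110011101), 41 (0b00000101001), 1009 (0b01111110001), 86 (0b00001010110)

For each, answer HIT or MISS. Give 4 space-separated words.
Answer: MISS MISS MISS MISS

Derivation:
vaddr=925: (3,4) not in TLB -> MISS, insert
vaddr=41: (0,1) not in TLB -> MISS, insert
vaddr=1009: (3,7) not in TLB -> MISS, insert
vaddr=86: (0,2) not in TLB -> MISS, insert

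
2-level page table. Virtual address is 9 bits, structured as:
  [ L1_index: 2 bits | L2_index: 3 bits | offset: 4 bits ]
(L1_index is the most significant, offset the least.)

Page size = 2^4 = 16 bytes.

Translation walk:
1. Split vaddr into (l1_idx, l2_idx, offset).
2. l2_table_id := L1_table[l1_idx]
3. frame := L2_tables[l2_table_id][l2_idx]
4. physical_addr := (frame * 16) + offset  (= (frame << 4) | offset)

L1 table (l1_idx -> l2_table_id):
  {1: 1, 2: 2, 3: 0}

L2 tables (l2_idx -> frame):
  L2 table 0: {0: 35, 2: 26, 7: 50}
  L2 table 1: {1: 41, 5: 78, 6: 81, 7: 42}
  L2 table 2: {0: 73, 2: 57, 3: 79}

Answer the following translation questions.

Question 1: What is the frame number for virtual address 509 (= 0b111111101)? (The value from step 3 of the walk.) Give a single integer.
Answer: 50

Derivation:
vaddr = 509: l1_idx=3, l2_idx=7
L1[3] = 0; L2[0][7] = 50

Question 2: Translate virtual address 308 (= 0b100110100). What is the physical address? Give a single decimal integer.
Answer: 1268

Derivation:
vaddr = 308 = 0b100110100
Split: l1_idx=2, l2_idx=3, offset=4
L1[2] = 2
L2[2][3] = 79
paddr = 79 * 16 + 4 = 1268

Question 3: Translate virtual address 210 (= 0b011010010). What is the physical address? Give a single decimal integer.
Answer: 1250

Derivation:
vaddr = 210 = 0b011010010
Split: l1_idx=1, l2_idx=5, offset=2
L1[1] = 1
L2[1][5] = 78
paddr = 78 * 16 + 2 = 1250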